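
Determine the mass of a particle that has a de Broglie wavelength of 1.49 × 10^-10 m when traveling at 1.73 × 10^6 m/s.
2.57 × 10^-30 kg

From the de Broglie relation λ = h/(mv), we solve for m:

m = h/(λv)
m = (6.626 × 10^-34 J·s) / (1.49 × 10^-10 m × 1.73 × 10^6 m/s)
m = 2.57 × 10^-30 kg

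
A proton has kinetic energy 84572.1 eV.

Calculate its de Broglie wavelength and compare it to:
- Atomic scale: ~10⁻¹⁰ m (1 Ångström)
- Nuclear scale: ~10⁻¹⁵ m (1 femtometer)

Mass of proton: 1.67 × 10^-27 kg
λ = 9.85 × 10^-14 m, which is between nuclear and atomic scales.

Using λ = h/√(2mKE):

KE = 84572.1 eV = 1.355 × 10^-14 J

λ = h/√(2mKE)
λ = (6.626 × 10^-34 J·s) / √(2 × 1.67 × 10^-27 kg × 1.355 × 10^-14 J)
λ = 9.85 × 10^-14 m

Comparison:
- Atomic scale (10⁻¹⁰ m): λ is 0.00098× this size
- Nuclear scale (10⁻¹⁵ m): λ is 98× this size

The wavelength is between nuclear and atomic scales.

This wavelength is appropriate for probing atomic structure but too large for nuclear physics experiments.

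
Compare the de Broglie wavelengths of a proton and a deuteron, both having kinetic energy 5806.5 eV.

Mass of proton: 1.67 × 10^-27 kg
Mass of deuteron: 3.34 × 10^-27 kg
The proton has the longer wavelength.

Using λ = h/√(2mKE):

For proton: λ₁ = h/√(2m₁KE) = 3.76 × 10^-13 m
For deuteron: λ₂ = h/√(2m₂KE) = 2.66 × 10^-13 m

Since λ ∝ 1/√m at constant kinetic energy, the lighter particle has the longer wavelength.

The proton has the longer de Broglie wavelength.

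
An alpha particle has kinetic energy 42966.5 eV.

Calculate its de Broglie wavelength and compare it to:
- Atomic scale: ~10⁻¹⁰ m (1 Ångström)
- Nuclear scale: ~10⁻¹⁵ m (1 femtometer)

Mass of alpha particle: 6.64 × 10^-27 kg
λ = 6.93 × 10^-14 m, which is between nuclear and atomic scales.

Using λ = h/√(2mKE):

KE = 42966.5 eV = 6.884 × 10^-15 J

λ = h/√(2mKE)
λ = (6.626 × 10^-34 J·s) / √(2 × 6.64 × 10^-27 kg × 6.884 × 10^-15 J)
λ = 6.93 × 10^-14 m

Comparison:
- Atomic scale (10⁻¹⁰ m): λ is 0.00069× this size
- Nuclear scale (10⁻¹⁵ m): λ is 69× this size

The wavelength is between nuclear and atomic scales.

This wavelength is appropriate for probing atomic structure but too large for nuclear physics experiments.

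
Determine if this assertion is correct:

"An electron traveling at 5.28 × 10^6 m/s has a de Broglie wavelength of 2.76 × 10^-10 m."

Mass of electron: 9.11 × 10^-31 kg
False

The claim is incorrect.

Using λ = h/(mv):
λ = (6.626 × 10^-34 J·s) / (9.11 × 10^-31 kg × 5.28 × 10^6 m/s)
λ = 1.38 × 10^-10 m

The actual wavelength differs from the claimed 2.76 × 10^-10 m.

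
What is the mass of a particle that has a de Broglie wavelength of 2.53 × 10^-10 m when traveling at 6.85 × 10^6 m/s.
3.82 × 10^-31 kg

From the de Broglie relation λ = h/(mv), we solve for m:

m = h/(λv)
m = (6.626 × 10^-34 J·s) / (2.53 × 10^-10 m × 6.85 × 10^6 m/s)
m = 3.82 × 10^-31 kg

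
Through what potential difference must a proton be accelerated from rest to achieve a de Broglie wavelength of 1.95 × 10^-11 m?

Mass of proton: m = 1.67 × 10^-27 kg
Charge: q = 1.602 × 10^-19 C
2.16 V

From λ = h/√(2mqV), we solve for V:

λ² = h²/(2mqV)
V = h²/(2mqλ²)
V = (6.626 × 10^-34 J·s)² / (2 × 1.67 × 10^-27 kg × 1.602 × 10^-19 C × (1.95 × 10^-11 m)²)
V = 2.16 V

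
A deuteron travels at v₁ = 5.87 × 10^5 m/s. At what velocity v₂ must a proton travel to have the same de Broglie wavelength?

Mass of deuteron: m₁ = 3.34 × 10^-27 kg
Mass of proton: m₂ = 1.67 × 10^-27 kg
v₂ = 1.17 × 10^6 m/s

For equal de Broglie wavelengths: λ₁ = λ₂

h/(m₁v₁) = h/(m₂v₂)
m₁v₁ = m₂v₂
v₂ = v₁ · (m₁/m₂)

v₂ = 5.87 × 10^5 m/s × (3.34 × 10^-27 kg / 1.67 × 10^-27 kg)
v₂ = 1.17 × 10^6 m/s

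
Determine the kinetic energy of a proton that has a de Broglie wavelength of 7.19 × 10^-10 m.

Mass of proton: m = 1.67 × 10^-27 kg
2.54 × 10^-22 J (or 1.59 × 10^-3 eV)

From λ = h/√(2mKE), we solve for KE:

λ² = h²/(2mKE)
KE = h²/(2mλ²)
KE = (6.626 × 10^-34 J·s)² / (2 × 1.67 × 10^-27 kg × (7.19 × 10^-10 m)²)
KE = 2.54 × 10^-22 J
KE = 1.59 × 10^-3 eV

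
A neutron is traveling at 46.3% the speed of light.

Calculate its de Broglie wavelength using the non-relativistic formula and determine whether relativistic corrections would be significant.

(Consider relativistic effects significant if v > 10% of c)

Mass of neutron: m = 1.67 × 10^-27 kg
Yes, relativistic corrections are needed.

Using the non-relativistic de Broglie formula λ = h/(mv):

v = 46.3% × c = 1.388 × 10^8 m/s

λ = h/(mv)
λ = (6.626 × 10^-34 J·s) / (1.67 × 10^-27 kg × 1.388 × 10^8 m/s)
λ = 2.86 × 10^-15 m

Since v = 46.3% of c > 10% of c, relativistic corrections ARE significant and the actual wavelength would differ from this non-relativistic estimate.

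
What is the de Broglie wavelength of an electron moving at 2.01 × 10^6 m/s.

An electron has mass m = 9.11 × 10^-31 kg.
3.62 × 10^-10 m

Using the de Broglie relation λ = h/(mv):

λ = h/(mv)
λ = (6.626 × 10^-34 J·s) / (9.11 × 10^-31 kg × 2.01 × 10^6 m/s)
λ = 3.62 × 10^-10 m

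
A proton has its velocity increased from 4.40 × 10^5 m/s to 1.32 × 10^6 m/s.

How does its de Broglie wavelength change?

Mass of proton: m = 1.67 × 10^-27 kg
The wavelength decreases by a factor of 3.

Using λ = h/(mv):

Initial wavelength: λ₁ = h/(mv₁) = 9.02 × 10^-13 m
Final wavelength: λ₂ = h/(mv₂) = 3.01 × 10^-13 m

Since λ ∝ 1/v, when velocity increases by a factor of 3, the wavelength decreases by a factor of 3.

λ₂/λ₁ = v₁/v₂ = 1/3

The wavelength decreases by a factor of 3.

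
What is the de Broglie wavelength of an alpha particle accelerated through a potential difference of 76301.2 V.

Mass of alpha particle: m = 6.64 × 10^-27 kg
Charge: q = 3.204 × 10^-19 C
3.68 × 10^-14 m

When a particle is accelerated through voltage V, it gains kinetic energy KE = qV.

The de Broglie wavelength is then λ = h/√(2mqV):

λ = h/√(2mqV)
λ = (6.626 × 10^-34 J·s) / √(2 × 6.64 × 10^-27 kg × 3.204 × 10^-19 C × 76301.2 V)
λ = 3.68 × 10^-14 m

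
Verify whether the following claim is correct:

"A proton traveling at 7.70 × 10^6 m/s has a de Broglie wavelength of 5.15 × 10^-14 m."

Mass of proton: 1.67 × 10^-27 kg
True

The claim is correct.

Using λ = h/(mv):
λ = (6.626 × 10^-34 J·s) / (1.67 × 10^-27 kg × 7.70 × 10^6 m/s)
λ = 5.15 × 10^-14 m

This matches the claimed value.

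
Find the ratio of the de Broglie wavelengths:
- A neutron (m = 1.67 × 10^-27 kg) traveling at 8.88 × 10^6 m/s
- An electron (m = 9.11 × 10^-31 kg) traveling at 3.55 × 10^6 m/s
λ₁/λ₂ = 2.18 × 10^-4

Using λ = h/(mv):

λ₁ = h/(m₁v₁) = 4.47 × 10^-14 m
λ₂ = h/(m₂v₂) = 2.05 × 10^-10 m

Ratio λ₁/λ₂ = (m₂v₂)/(m₁v₁)
         = (9.11 × 10^-31 kg × 3.55 × 10^6 m/s) / (1.67 × 10^-27 kg × 8.88 × 10^6 m/s)
         = 2.18 × 10^-4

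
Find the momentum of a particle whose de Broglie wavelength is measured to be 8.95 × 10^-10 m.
7.40 × 10^-25 kg·m/s

From the de Broglie relation λ = h/p, we solve for p:

p = h/λ
p = (6.626 × 10^-34 J·s) / (8.95 × 10^-10 m)
p = 7.40 × 10^-25 kg·m/s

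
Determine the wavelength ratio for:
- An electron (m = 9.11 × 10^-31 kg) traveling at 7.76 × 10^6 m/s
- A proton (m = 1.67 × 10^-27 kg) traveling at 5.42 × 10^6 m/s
λ₁/λ₂ = 1.28 × 10^3

Using λ = h/(mv):

λ₁ = h/(m₁v₁) = 9.37 × 10^-11 m
λ₂ = h/(m₂v₂) = 7.32 × 10^-14 m

Ratio λ₁/λ₂ = (m₂v₂)/(m₁v₁)
         = (1.67 × 10^-27 kg × 5.42 × 10^6 m/s) / (9.11 × 10^-31 kg × 7.76 × 10^6 m/s)
         = 1.28 × 10^3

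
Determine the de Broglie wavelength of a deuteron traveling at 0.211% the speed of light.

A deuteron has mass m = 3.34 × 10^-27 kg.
3.14 × 10^-13 m

Using the de Broglie relation λ = h/(mv):

v = 0.211% × c = 6.326 × 10^5 m/s

λ = h/(mv)
λ = (6.626 × 10^-34 J·s) / (3.34 × 10^-27 kg × 6.326 × 10^5 m/s)
λ = 3.14 × 10^-13 m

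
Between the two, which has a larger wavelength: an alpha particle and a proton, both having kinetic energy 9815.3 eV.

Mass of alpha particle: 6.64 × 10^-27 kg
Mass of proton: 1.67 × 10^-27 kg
The proton has the longer wavelength.

Using λ = h/√(2mKE):

For alpha particle: λ₁ = h/√(2m₁KE) = 1.45 × 10^-13 m
For proton: λ₂ = h/√(2m₂KE) = 2.89 × 10^-13 m

Since λ ∝ 1/√m at constant kinetic energy, the lighter particle has the longer wavelength.

The proton has the longer de Broglie wavelength.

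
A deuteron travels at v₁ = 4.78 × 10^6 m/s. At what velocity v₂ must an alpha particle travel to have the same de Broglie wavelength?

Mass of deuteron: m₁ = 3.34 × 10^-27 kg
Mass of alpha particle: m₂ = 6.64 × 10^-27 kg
v₂ = 2.40 × 10^6 m/s

For equal de Broglie wavelengths: λ₁ = λ₂

h/(m₁v₁) = h/(m₂v₂)
m₁v₁ = m₂v₂
v₂ = v₁ · (m₁/m₂)

v₂ = 4.78 × 10^6 m/s × (3.34 × 10^-27 kg / 6.64 × 10^-27 kg)
v₂ = 2.40 × 10^6 m/s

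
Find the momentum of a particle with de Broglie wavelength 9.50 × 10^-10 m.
6.97 × 10^-25 kg·m/s

From the de Broglie relation λ = h/p, we solve for p:

p = h/λ
p = (6.626 × 10^-34 J·s) / (9.50 × 10^-10 m)
p = 6.97 × 10^-25 kg·m/s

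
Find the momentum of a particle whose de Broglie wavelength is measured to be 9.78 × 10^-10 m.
6.78 × 10^-25 kg·m/s

From the de Broglie relation λ = h/p, we solve for p:

p = h/λ
p = (6.626 × 10^-34 J·s) / (9.78 × 10^-10 m)
p = 6.78 × 10^-25 kg·m/s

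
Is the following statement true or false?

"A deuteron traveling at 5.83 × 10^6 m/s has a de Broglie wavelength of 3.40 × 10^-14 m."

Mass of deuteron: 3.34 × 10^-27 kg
True

The claim is correct.

Using λ = h/(mv):
λ = (6.626 × 10^-34 J·s) / (3.34 × 10^-27 kg × 5.83 × 10^6 m/s)
λ = 3.40 × 10^-14 m

This matches the claimed value.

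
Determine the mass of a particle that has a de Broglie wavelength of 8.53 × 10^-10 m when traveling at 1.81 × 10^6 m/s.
4.29 × 10^-31 kg

From the de Broglie relation λ = h/(mv), we solve for m:

m = h/(λv)
m = (6.626 × 10^-34 J·s) / (8.53 × 10^-10 m × 1.81 × 10^6 m/s)
m = 4.29 × 10^-31 kg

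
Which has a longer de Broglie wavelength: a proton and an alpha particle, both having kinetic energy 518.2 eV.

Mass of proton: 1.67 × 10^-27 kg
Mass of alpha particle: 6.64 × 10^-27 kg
The proton has the longer wavelength.

Using λ = h/√(2mKE):

For proton: λ₁ = h/√(2m₁KE) = 1.26 × 10^-12 m
For alpha particle: λ₂ = h/√(2m₂KE) = 6.31 × 10^-13 m

Since λ ∝ 1/√m at constant kinetic energy, the lighter particle has the longer wavelength.

The proton has the longer de Broglie wavelength.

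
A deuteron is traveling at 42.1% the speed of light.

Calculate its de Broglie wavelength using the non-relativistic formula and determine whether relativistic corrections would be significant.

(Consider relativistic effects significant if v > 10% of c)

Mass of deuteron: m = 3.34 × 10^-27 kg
Yes, relativistic corrections are needed.

Using the non-relativistic de Broglie formula λ = h/(mv):

v = 42.1% × c = 1.262 × 10^8 m/s

λ = h/(mv)
λ = (6.626 × 10^-34 J·s) / (3.34 × 10^-27 kg × 1.262 × 10^8 m/s)
λ = 1.57 × 10^-15 m

Since v = 42.1% of c > 10% of c, relativistic corrections ARE significant and the actual wavelength would differ from this non-relativistic estimate.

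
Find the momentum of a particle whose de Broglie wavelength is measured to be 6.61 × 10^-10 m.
1.00 × 10^-24 kg·m/s

From the de Broglie relation λ = h/p, we solve for p:

p = h/λ
p = (6.626 × 10^-34 J·s) / (6.61 × 10^-10 m)
p = 1.00 × 10^-24 kg·m/s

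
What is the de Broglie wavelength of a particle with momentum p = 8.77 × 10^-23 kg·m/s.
7.56 × 10^-12 m

Using the de Broglie relation λ = h/p:

λ = h/p
λ = (6.626 × 10^-34 J·s) / (8.77 × 10^-23 kg·m/s)
λ = 7.56 × 10^-12 m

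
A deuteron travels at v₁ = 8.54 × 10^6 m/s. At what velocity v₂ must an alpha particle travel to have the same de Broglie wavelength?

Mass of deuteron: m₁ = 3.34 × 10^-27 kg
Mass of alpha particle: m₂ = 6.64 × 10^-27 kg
v₂ = 4.30 × 10^6 m/s

For equal de Broglie wavelengths: λ₁ = λ₂

h/(m₁v₁) = h/(m₂v₂)
m₁v₁ = m₂v₂
v₂ = v₁ · (m₁/m₂)

v₂ = 8.54 × 10^6 m/s × (3.34 × 10^-27 kg / 6.64 × 10^-27 kg)
v₂ = 4.30 × 10^6 m/s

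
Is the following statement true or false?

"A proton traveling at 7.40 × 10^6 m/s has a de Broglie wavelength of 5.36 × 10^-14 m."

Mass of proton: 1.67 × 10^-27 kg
True

The claim is correct.

Using λ = h/(mv):
λ = (6.626 × 10^-34 J·s) / (1.67 × 10^-27 kg × 7.40 × 10^6 m/s)
λ = 5.36 × 10^-14 m

This matches the claimed value.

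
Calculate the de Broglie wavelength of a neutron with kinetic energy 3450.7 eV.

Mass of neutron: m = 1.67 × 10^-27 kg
4.88 × 10^-13 m

Using λ = h/√(2mKE):

First convert KE to Joules: KE = 3450.7 eV = 5.529 × 10^-16 J

λ = h/√(2mKE)
λ = (6.626 × 10^-34 J·s) / √(2 × 1.67 × 10^-27 kg × 5.529 × 10^-16 J)
λ = 4.88 × 10^-13 m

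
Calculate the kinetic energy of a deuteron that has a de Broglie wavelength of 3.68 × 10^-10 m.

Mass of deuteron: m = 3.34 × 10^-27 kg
4.85 × 10^-22 J (or 3.03 × 10^-3 eV)

From λ = h/√(2mKE), we solve for KE:

λ² = h²/(2mKE)
KE = h²/(2mλ²)
KE = (6.626 × 10^-34 J·s)² / (2 × 3.34 × 10^-27 kg × (3.68 × 10^-10 m)²)
KE = 4.85 × 10^-22 J
KE = 3.03 × 10^-3 eV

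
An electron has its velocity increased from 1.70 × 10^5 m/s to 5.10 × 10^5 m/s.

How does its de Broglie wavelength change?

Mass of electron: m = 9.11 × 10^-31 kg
The wavelength decreases by a factor of 3.

Using λ = h/(mv):

Initial wavelength: λ₁ = h/(mv₁) = 4.28 × 10^-9 m
Final wavelength: λ₂ = h/(mv₂) = 1.43 × 10^-9 m

Since λ ∝ 1/v, when velocity increases by a factor of 3, the wavelength decreases by a factor of 3.

λ₂/λ₁ = v₁/v₂ = 1/3

The wavelength decreases by a factor of 3.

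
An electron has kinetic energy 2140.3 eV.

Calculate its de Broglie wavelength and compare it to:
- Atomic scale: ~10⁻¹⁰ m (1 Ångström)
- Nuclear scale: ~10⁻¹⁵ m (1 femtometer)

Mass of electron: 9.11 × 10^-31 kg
λ = 2.65 × 10^-11 m, which is between nuclear and atomic scales.

Using λ = h/√(2mKE):

KE = 2140.3 eV = 3.429 × 10^-16 J

λ = h/√(2mKE)
λ = (6.626 × 10^-34 J·s) / √(2 × 9.11 × 10^-31 kg × 3.429 × 10^-16 J)
λ = 2.65 × 10^-11 m

Comparison:
- Atomic scale (10⁻¹⁰ m): λ is 0.27× this size
- Nuclear scale (10⁻¹⁵ m): λ is 2.7e+04× this size

The wavelength is between nuclear and atomic scales.

This wavelength is appropriate for probing atomic structure but too large for nuclear physics experiments.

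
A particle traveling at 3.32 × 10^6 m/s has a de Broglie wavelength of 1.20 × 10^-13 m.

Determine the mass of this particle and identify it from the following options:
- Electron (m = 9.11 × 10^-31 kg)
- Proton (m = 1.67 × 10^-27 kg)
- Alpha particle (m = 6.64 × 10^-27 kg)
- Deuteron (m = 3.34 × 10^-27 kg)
The particle is a proton.

From λ = h/(mv), solve for mass:

m = h/(λv)
m = (6.626 × 10^-34 J·s) / (1.20 × 10^-13 m × 3.32 × 10^6 m/s)
m = 1.66 × 10^-27 kg

Comparing with the listed masses, this is closest to a proton.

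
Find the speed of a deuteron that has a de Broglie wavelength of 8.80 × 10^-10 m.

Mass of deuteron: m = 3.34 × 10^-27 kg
2.25 × 10^2 m/s

From the de Broglie relation λ = h/(mv), we solve for v:

v = h/(mλ)
v = (6.626 × 10^-34 J·s) / (3.34 × 10^-27 kg × 8.80 × 10^-10 m)
v = 2.25 × 10^2 m/s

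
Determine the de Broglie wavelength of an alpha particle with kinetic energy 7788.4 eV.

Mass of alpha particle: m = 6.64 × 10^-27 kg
1.63 × 10^-13 m

Using λ = h/√(2mKE):

First convert KE to Joules: KE = 7788.4 eV = 1.248 × 10^-15 J

λ = h/√(2mKE)
λ = (6.626 × 10^-34 J·s) / √(2 × 6.64 × 10^-27 kg × 1.248 × 10^-15 J)
λ = 1.63 × 10^-13 m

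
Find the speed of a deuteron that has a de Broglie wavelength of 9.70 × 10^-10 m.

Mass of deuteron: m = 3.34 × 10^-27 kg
2.05 × 10^2 m/s

From the de Broglie relation λ = h/(mv), we solve for v:

v = h/(mλ)
v = (6.626 × 10^-34 J·s) / (3.34 × 10^-27 kg × 9.70 × 10^-10 m)
v = 2.05 × 10^2 m/s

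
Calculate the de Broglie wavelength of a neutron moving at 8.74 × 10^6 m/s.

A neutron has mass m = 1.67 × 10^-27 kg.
4.54 × 10^-14 m

Using the de Broglie relation λ = h/(mv):

λ = h/(mv)
λ = (6.626 × 10^-34 J·s) / (1.67 × 10^-27 kg × 8.74 × 10^6 m/s)
λ = 4.54 × 10^-14 m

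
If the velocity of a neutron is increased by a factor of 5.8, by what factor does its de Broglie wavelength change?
The wavelength decreases by a factor of 5.8.

From λ = h/(mv), the wavelength is inversely proportional to velocity:

λ ∝ 1/v

If v → 5.8v, then λ → λ/5.8

When velocity is increased by a factor of 5.8, the wavelength decreases by a factor of 5.8.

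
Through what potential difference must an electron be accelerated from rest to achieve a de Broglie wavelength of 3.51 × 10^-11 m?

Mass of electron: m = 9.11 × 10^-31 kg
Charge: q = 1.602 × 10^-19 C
1.22 × 10^3 V

From λ = h/√(2mqV), we solve for V:

λ² = h²/(2mqV)
V = h²/(2mqλ²)
V = (6.626 × 10^-34 J·s)² / (2 × 9.11 × 10^-31 kg × 1.602 × 10^-19 C × (3.51 × 10^-11 m)²)
V = 1.22 × 10^3 V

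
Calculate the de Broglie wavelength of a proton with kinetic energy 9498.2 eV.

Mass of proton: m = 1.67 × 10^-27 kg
2.94 × 10^-13 m

Using λ = h/√(2mKE):

First convert KE to Joules: KE = 9498.2 eV = 1.522 × 10^-15 J

λ = h/√(2mKE)
λ = (6.626 × 10^-34 J·s) / √(2 × 1.67 × 10^-27 kg × 1.522 × 10^-15 J)
λ = 2.94 × 10^-13 m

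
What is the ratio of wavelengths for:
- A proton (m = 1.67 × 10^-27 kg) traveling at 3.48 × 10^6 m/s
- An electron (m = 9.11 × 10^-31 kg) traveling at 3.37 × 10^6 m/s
λ₁/λ₂ = 5.28 × 10^-4

Using λ = h/(mv):

λ₁ = h/(m₁v₁) = 1.14 × 10^-13 m
λ₂ = h/(m₂v₂) = 2.16 × 10^-10 m

Ratio λ₁/λ₂ = (m₂v₂)/(m₁v₁)
         = (9.11 × 10^-31 kg × 3.37 × 10^6 m/s) / (1.67 × 10^-27 kg × 3.48 × 10^6 m/s)
         = 5.28 × 10^-4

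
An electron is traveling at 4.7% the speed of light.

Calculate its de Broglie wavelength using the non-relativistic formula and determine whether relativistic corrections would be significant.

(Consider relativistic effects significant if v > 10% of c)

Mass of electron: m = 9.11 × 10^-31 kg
No, relativistic corrections are not needed.

Using the non-relativistic de Broglie formula λ = h/(mv):

v = 4.7% × c = 1.409 × 10^7 m/s

λ = h/(mv)
λ = (6.626 × 10^-34 J·s) / (9.11 × 10^-31 kg × 1.409 × 10^7 m/s)
λ = 5.16 × 10^-11 m

Since v = 4.7% of c < 10% of c, relativistic corrections are NOT significant and this non-relativistic result is a good approximation.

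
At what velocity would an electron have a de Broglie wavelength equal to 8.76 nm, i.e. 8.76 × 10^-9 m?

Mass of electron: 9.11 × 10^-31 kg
8.30 × 10^4 m/s

From λ = h/(mv), solve for v:

v = h/(mλ)
v = (6.626 × 10^-34 J·s) / (9.11 × 10^-31 kg × 8.76 × 10^-9 m)
v = 8.30 × 10^4 m/s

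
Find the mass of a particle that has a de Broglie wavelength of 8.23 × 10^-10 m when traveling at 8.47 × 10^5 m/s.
9.51 × 10^-31 kg

From the de Broglie relation λ = h/(mv), we solve for m:

m = h/(λv)
m = (6.626 × 10^-34 J·s) / (8.23 × 10^-10 m × 8.47 × 10^5 m/s)
m = 9.51 × 10^-31 kg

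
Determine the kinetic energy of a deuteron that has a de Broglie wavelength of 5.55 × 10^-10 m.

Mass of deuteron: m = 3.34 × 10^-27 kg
2.13 × 10^-22 J (or 1.33 × 10^-3 eV)

From λ = h/√(2mKE), we solve for KE:

λ² = h²/(2mKE)
KE = h²/(2mλ²)
KE = (6.626 × 10^-34 J·s)² / (2 × 3.34 × 10^-27 kg × (5.55 × 10^-10 m)²)
KE = 2.13 × 10^-22 J
KE = 1.33 × 10^-3 eV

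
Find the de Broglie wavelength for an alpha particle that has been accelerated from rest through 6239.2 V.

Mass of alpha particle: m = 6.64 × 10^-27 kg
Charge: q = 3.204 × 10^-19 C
1.29 × 10^-13 m

When a particle is accelerated through voltage V, it gains kinetic energy KE = qV.

The de Broglie wavelength is then λ = h/√(2mqV):

λ = h/√(2mqV)
λ = (6.626 × 10^-34 J·s) / √(2 × 6.64 × 10^-27 kg × 3.204 × 10^-19 C × 6239.2 V)
λ = 1.29 × 10^-13 m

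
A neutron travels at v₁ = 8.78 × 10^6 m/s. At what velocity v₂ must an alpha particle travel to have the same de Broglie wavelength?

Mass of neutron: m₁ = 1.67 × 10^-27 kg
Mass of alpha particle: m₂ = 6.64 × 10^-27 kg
v₂ = 2.21 × 10^6 m/s

For equal de Broglie wavelengths: λ₁ = λ₂

h/(m₁v₁) = h/(m₂v₂)
m₁v₁ = m₂v₂
v₂ = v₁ · (m₁/m₂)

v₂ = 8.78 × 10^6 m/s × (1.67 × 10^-27 kg / 6.64 × 10^-27 kg)
v₂ = 2.21 × 10^6 m/s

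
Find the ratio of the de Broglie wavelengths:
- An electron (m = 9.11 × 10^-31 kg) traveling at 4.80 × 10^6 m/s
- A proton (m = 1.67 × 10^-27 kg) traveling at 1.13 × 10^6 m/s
λ₁/λ₂ = 432

Using λ = h/(mv):

λ₁ = h/(m₁v₁) = 1.52 × 10^-10 m
λ₂ = h/(m₂v₂) = 3.51 × 10^-13 m

Ratio λ₁/λ₂ = (m₂v₂)/(m₁v₁)
         = (1.67 × 10^-27 kg × 1.13 × 10^6 m/s) / (9.11 × 10^-31 kg × 4.80 × 10^6 m/s)
         = 432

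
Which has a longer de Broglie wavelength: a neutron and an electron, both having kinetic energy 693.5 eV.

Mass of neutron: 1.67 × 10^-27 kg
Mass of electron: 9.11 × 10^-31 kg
The electron has the longer wavelength.

Using λ = h/√(2mKE):

For neutron: λ₁ = h/√(2m₁KE) = 1.09 × 10^-12 m
For electron: λ₂ = h/√(2m₂KE) = 4.66 × 10^-11 m

Since λ ∝ 1/√m at constant kinetic energy, the lighter particle has the longer wavelength.

The electron has the longer de Broglie wavelength.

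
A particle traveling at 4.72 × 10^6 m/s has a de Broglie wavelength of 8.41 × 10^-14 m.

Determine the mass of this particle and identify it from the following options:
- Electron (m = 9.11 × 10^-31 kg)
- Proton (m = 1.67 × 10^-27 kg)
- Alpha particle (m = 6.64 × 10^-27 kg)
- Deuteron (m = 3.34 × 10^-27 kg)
The particle is a proton.

From λ = h/(mv), solve for mass:

m = h/(λv)
m = (6.626 × 10^-34 J·s) / (8.41 × 10^-14 m × 4.72 × 10^6 m/s)
m = 1.67 × 10^-27 kg

Comparing with the listed masses, this is closest to a proton.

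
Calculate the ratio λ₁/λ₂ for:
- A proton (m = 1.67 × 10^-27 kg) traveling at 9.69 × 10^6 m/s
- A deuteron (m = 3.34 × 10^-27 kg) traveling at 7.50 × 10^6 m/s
λ₁/λ₂ = 1.55

Using λ = h/(mv):

λ₁ = h/(m₁v₁) = 4.09 × 10^-14 m
λ₂ = h/(m₂v₂) = 2.65 × 10^-14 m

Ratio λ₁/λ₂ = (m₂v₂)/(m₁v₁)
         = (3.34 × 10^-27 kg × 7.50 × 10^6 m/s) / (1.67 × 10^-27 kg × 9.69 × 10^6 m/s)
         = 1.55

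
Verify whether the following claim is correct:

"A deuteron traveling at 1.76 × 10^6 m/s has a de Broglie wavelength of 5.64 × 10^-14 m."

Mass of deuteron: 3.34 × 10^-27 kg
False

The claim is incorrect.

Using λ = h/(mv):
λ = (6.626 × 10^-34 J·s) / (3.34 × 10^-27 kg × 1.76 × 10^6 m/s)
λ = 1.13 × 10^-13 m

The actual wavelength differs from the claimed 5.64 × 10^-14 m.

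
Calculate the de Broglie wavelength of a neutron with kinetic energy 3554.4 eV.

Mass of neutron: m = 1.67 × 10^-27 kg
4.80 × 10^-13 m

Using λ = h/√(2mKE):

First convert KE to Joules: KE = 3554.4 eV = 5.695 × 10^-16 J

λ = h/√(2mKE)
λ = (6.626 × 10^-34 J·s) / √(2 × 1.67 × 10^-27 kg × 5.695 × 10^-16 J)
λ = 4.80 × 10^-13 m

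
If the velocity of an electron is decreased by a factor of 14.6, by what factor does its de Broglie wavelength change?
The wavelength increases by a factor of 14.6.

From λ = h/(mv), the wavelength is inversely proportional to velocity:

λ ∝ 1/v

If v → v/14.6, then λ → 14.6λ

When velocity is decreased by a factor of 14.6, the wavelength increases by a factor of 14.6.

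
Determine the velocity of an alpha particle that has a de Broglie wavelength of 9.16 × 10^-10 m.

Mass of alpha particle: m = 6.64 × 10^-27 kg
1.09 × 10^2 m/s

From the de Broglie relation λ = h/(mv), we solve for v:

v = h/(mλ)
v = (6.626 × 10^-34 J·s) / (6.64 × 10^-27 kg × 9.16 × 10^-10 m)
v = 1.09 × 10^2 m/s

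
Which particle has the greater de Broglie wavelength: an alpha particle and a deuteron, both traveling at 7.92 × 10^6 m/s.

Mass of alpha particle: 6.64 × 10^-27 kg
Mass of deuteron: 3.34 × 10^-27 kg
The deuteron has the longer wavelength.

Using λ = h/(mv), since both particles have the same velocity, the wavelength depends only on mass.

For alpha particle: λ₁ = h/(m₁v) = 1.26 × 10^-14 m
For deuteron: λ₂ = h/(m₂v) = 2.50 × 10^-14 m

Since λ ∝ 1/m at constant velocity, the lighter particle has the longer wavelength.

The deuteron has the longer de Broglie wavelength.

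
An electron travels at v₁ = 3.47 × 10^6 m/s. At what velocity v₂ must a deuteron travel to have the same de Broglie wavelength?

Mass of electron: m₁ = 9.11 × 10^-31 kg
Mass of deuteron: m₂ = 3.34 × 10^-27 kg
v₂ = 9.46 × 10^2 m/s

For equal de Broglie wavelengths: λ₁ = λ₂

h/(m₁v₁) = h/(m₂v₂)
m₁v₁ = m₂v₂
v₂ = v₁ · (m₁/m₂)

v₂ = 3.47 × 10^6 m/s × (9.11 × 10^-31 kg / 3.34 × 10^-27 kg)
v₂ = 9.46 × 10^2 m/s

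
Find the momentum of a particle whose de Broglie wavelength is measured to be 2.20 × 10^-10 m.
3.01 × 10^-24 kg·m/s

From the de Broglie relation λ = h/p, we solve for p:

p = h/λ
p = (6.626 × 10^-34 J·s) / (2.20 × 10^-10 m)
p = 3.01 × 10^-24 kg·m/s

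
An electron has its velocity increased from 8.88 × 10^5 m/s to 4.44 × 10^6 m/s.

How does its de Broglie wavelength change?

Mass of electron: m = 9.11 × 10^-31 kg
The wavelength decreases by a factor of 5.

Using λ = h/(mv):

Initial wavelength: λ₁ = h/(mv₁) = 8.19 × 10^-10 m
Final wavelength: λ₂ = h/(mv₂) = 1.64 × 10^-10 m

Since λ ∝ 1/v, when velocity increases by a factor of 5, the wavelength decreases by a factor of 5.

λ₂/λ₁ = v₁/v₂ = 1/5

The wavelength decreases by a factor of 5.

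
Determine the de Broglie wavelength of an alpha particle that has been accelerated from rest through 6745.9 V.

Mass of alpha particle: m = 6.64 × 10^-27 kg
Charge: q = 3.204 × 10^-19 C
1.24 × 10^-13 m

When a particle is accelerated through voltage V, it gains kinetic energy KE = qV.

The de Broglie wavelength is then λ = h/√(2mqV):

λ = h/√(2mqV)
λ = (6.626 × 10^-34 J·s) / √(2 × 6.64 × 10^-27 kg × 3.204 × 10^-19 C × 6745.9 V)
λ = 1.24 × 10^-13 m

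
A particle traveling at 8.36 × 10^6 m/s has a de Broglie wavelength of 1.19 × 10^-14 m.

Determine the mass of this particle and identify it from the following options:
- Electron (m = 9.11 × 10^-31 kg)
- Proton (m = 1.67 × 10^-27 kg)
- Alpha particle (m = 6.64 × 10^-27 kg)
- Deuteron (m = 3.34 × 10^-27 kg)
The particle is an alpha particle.

From λ = h/(mv), solve for mass:

m = h/(λv)
m = (6.626 × 10^-34 J·s) / (1.19 × 10^-14 m × 8.36 × 10^6 m/s)
m = 6.66 × 10^-27 kg

Comparing with the listed masses, this is closest to an alpha particle.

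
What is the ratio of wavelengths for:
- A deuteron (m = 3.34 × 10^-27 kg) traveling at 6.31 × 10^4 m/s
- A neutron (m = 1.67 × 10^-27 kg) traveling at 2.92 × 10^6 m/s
λ₁/λ₂ = 23.1

Using λ = h/(mv):

λ₁ = h/(m₁v₁) = 3.14 × 10^-12 m
λ₂ = h/(m₂v₂) = 1.36 × 10^-13 m

Ratio λ₁/λ₂ = (m₂v₂)/(m₁v₁)
         = (1.67 × 10^-27 kg × 2.92 × 10^6 m/s) / (3.34 × 10^-27 kg × 6.31 × 10^4 m/s)
         = 23.1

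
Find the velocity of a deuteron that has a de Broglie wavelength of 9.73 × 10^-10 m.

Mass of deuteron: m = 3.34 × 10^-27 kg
2.04 × 10^2 m/s

From the de Broglie relation λ = h/(mv), we solve for v:

v = h/(mλ)
v = (6.626 × 10^-34 J·s) / (3.34 × 10^-27 kg × 9.73 × 10^-10 m)
v = 2.04 × 10^2 m/s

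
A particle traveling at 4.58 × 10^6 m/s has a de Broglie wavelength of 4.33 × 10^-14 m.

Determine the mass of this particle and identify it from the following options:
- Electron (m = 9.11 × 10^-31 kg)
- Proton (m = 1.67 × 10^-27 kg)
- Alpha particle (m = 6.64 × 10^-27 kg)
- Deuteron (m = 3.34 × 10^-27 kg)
The particle is a deuteron.

From λ = h/(mv), solve for mass:

m = h/(λv)
m = (6.626 × 10^-34 J·s) / (4.33 × 10^-14 m × 4.58 × 10^6 m/s)
m = 3.34 × 10^-27 kg

Comparing with the listed masses, this is closest to a deuteron.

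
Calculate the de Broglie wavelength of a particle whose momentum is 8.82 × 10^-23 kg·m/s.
7.51 × 10^-12 m

Using the de Broglie relation λ = h/p:

λ = h/p
λ = (6.626 × 10^-34 J·s) / (8.82 × 10^-23 kg·m/s)
λ = 7.51 × 10^-12 m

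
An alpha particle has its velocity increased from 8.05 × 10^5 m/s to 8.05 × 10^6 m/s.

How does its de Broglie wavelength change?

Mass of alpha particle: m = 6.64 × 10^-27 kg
The wavelength decreases by a factor of 10.

Using λ = h/(mv):

Initial wavelength: λ₁ = h/(mv₁) = 1.24 × 10^-13 m
Final wavelength: λ₂ = h/(mv₂) = 1.24 × 10^-14 m

Since λ ∝ 1/v, when velocity increases by a factor of 10, the wavelength decreases by a factor of 10.

λ₂/λ₁ = v₁/v₂ = 1/10

The wavelength decreases by a factor of 10.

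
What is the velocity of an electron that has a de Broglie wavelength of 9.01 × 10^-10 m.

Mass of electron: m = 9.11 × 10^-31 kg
8.07 × 10^5 m/s

From the de Broglie relation λ = h/(mv), we solve for v:

v = h/(mλ)
v = (6.626 × 10^-34 J·s) / (9.11 × 10^-31 kg × 9.01 × 10^-10 m)
v = 8.07 × 10^5 m/s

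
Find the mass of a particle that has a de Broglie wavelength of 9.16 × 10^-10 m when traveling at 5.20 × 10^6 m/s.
1.39 × 10^-31 kg

From the de Broglie relation λ = h/(mv), we solve for m:

m = h/(λv)
m = (6.626 × 10^-34 J·s) / (9.16 × 10^-10 m × 5.20 × 10^6 m/s)
m = 1.39 × 10^-31 kg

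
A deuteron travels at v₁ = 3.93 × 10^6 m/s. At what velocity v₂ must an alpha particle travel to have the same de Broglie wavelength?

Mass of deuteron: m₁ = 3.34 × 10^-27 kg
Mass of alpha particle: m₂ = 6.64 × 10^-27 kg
v₂ = 1.98 × 10^6 m/s

For equal de Broglie wavelengths: λ₁ = λ₂

h/(m₁v₁) = h/(m₂v₂)
m₁v₁ = m₂v₂
v₂ = v₁ · (m₁/m₂)

v₂ = 3.93 × 10^6 m/s × (3.34 × 10^-27 kg / 6.64 × 10^-27 kg)
v₂ = 1.98 × 10^6 m/s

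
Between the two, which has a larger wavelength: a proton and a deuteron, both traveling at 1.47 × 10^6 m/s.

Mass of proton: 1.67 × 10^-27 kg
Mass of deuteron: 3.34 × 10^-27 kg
The proton has the longer wavelength.

Using λ = h/(mv), since both particles have the same velocity, the wavelength depends only on mass.

For proton: λ₁ = h/(m₁v) = 2.70 × 10^-13 m
For deuteron: λ₂ = h/(m₂v) = 1.35 × 10^-13 m

Since λ ∝ 1/m at constant velocity, the lighter particle has the longer wavelength.

The proton has the longer de Broglie wavelength.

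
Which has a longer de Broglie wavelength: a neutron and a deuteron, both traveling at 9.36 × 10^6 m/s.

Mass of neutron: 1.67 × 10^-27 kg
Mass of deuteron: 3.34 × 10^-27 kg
The neutron has the longer wavelength.

Using λ = h/(mv), since both particles have the same velocity, the wavelength depends only on mass.

For neutron: λ₁ = h/(m₁v) = 4.24 × 10^-14 m
For deuteron: λ₂ = h/(m₂v) = 2.12 × 10^-14 m

Since λ ∝ 1/m at constant velocity, the lighter particle has the longer wavelength.

The neutron has the longer de Broglie wavelength.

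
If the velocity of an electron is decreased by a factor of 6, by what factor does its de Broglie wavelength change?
The wavelength increases by a factor of 6.

From λ = h/(mv), the wavelength is inversely proportional to velocity:

λ ∝ 1/v

If v → v/6, then λ → 6λ

When velocity is decreased by a factor of 6, the wavelength increases by a factor of 6.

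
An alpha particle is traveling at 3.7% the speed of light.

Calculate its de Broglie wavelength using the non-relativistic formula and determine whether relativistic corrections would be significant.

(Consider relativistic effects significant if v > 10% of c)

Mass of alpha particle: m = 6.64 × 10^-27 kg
No, relativistic corrections are not needed.

Using the non-relativistic de Broglie formula λ = h/(mv):

v = 3.7% × c = 1.109 × 10^7 m/s

λ = h/(mv)
λ = (6.626 × 10^-34 J·s) / (6.64 × 10^-27 kg × 1.109 × 10^7 m/s)
λ = 9.00 × 10^-15 m

Since v = 3.7% of c < 10% of c, relativistic corrections are NOT significant and this non-relativistic result is a good approximation.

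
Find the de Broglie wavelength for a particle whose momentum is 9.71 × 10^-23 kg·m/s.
6.82 × 10^-12 m

Using the de Broglie relation λ = h/p:

λ = h/p
λ = (6.626 × 10^-34 J·s) / (9.71 × 10^-23 kg·m/s)
λ = 6.82 × 10^-12 m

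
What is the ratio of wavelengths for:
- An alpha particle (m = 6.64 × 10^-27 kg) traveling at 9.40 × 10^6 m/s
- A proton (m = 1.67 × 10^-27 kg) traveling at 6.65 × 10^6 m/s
λ₁/λ₂ = 0.178

Using λ = h/(mv):

λ₁ = h/(m₁v₁) = 1.06 × 10^-14 m
λ₂ = h/(m₂v₂) = 5.97 × 10^-14 m

Ratio λ₁/λ₂ = (m₂v₂)/(m₁v₁)
         = (1.67 × 10^-27 kg × 6.65 × 10^6 m/s) / (6.64 × 10^-27 kg × 9.40 × 10^6 m/s)
         = 0.178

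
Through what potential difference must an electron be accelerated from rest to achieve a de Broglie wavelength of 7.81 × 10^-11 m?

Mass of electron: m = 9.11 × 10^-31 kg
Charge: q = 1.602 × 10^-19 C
247 V

From λ = h/√(2mqV), we solve for V:

λ² = h²/(2mqV)
V = h²/(2mqλ²)
V = (6.626 × 10^-34 J·s)² / (2 × 9.11 × 10^-31 kg × 1.602 × 10^-19 C × (7.81 × 10^-11 m)²)
V = 247 V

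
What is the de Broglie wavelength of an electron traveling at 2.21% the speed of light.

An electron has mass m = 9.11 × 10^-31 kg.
1.10 × 10^-10 m

Using the de Broglie relation λ = h/(mv):

v = 2.21% × c = 6.625 × 10^6 m/s

λ = h/(mv)
λ = (6.626 × 10^-34 J·s) / (9.11 × 10^-31 kg × 6.625 × 10^6 m/s)
λ = 1.10 × 10^-10 m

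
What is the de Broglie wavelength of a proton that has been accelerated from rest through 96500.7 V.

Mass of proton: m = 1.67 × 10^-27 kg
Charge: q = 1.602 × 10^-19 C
9.22 × 10^-14 m

When a particle is accelerated through voltage V, it gains kinetic energy KE = qV.

The de Broglie wavelength is then λ = h/√(2mqV):

λ = h/√(2mqV)
λ = (6.626 × 10^-34 J·s) / √(2 × 1.67 × 10^-27 kg × 1.602 × 10^-19 C × 96500.7 V)
λ = 9.22 × 10^-14 m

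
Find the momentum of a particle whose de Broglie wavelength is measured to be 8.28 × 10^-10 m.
8.00 × 10^-25 kg·m/s

From the de Broglie relation λ = h/p, we solve for p:

p = h/λ
p = (6.626 × 10^-34 J·s) / (8.28 × 10^-10 m)
p = 8.00 × 10^-25 kg·m/s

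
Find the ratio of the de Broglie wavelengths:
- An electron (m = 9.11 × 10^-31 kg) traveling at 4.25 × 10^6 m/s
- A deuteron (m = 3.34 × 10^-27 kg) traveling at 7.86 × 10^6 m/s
λ₁/λ₂ = 6.78 × 10^3

Using λ = h/(mv):

λ₁ = h/(m₁v₁) = 1.71 × 10^-10 m
λ₂ = h/(m₂v₂) = 2.52 × 10^-14 m

Ratio λ₁/λ₂ = (m₂v₂)/(m₁v₁)
         = (3.34 × 10^-27 kg × 7.86 × 10^6 m/s) / (9.11 × 10^-31 kg × 4.25 × 10^6 m/s)
         = 6.78 × 10^3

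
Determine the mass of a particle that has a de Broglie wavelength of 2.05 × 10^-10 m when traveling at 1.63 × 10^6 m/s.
1.98 × 10^-30 kg

From the de Broglie relation λ = h/(mv), we solve for m:

m = h/(λv)
m = (6.626 × 10^-34 J·s) / (2.05 × 10^-10 m × 1.63 × 10^6 m/s)
m = 1.98 × 10^-30 kg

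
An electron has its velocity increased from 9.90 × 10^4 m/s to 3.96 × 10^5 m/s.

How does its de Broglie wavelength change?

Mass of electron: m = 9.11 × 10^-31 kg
The wavelength decreases by a factor of 4.

Using λ = h/(mv):

Initial wavelength: λ₁ = h/(mv₁) = 7.35 × 10^-9 m
Final wavelength: λ₂ = h/(mv₂) = 1.84 × 10^-9 m

Since λ ∝ 1/v, when velocity increases by a factor of 4, the wavelength decreases by a factor of 4.

λ₂/λ₁ = v₁/v₂ = 1/4

The wavelength decreases by a factor of 4.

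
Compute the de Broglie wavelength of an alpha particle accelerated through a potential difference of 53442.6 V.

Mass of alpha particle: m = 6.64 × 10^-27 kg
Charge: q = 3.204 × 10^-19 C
4.39 × 10^-14 m

When a particle is accelerated through voltage V, it gains kinetic energy KE = qV.

The de Broglie wavelength is then λ = h/√(2mqV):

λ = h/√(2mqV)
λ = (6.626 × 10^-34 J·s) / √(2 × 6.64 × 10^-27 kg × 3.204 × 10^-19 C × 53442.6 V)
λ = 4.39 × 10^-14 m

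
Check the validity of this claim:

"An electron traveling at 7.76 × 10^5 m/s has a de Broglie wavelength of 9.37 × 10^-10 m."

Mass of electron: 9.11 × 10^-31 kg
True

The claim is correct.

Using λ = h/(mv):
λ = (6.626 × 10^-34 J·s) / (9.11 × 10^-31 kg × 7.76 × 10^5 m/s)
λ = 9.37 × 10^-10 m

This matches the claimed value.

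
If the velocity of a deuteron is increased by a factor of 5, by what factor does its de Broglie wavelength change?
The wavelength decreases by a factor of 5.

From λ = h/(mv), the wavelength is inversely proportional to velocity:

λ ∝ 1/v

If v → 5v, then λ → λ/5

When velocity is increased by a factor of 5, the wavelength decreases by a factor of 5.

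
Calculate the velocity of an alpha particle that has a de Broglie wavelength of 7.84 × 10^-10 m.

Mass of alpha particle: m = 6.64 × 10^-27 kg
1.27 × 10^2 m/s

From the de Broglie relation λ = h/(mv), we solve for v:

v = h/(mλ)
v = (6.626 × 10^-34 J·s) / (6.64 × 10^-27 kg × 7.84 × 10^-10 m)
v = 1.27 × 10^2 m/s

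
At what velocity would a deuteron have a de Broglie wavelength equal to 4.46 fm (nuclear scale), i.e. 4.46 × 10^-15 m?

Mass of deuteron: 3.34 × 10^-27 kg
4.45 × 10^7 m/s

From λ = h/(mv), solve for v:

v = h/(mλ)
v = (6.626 × 10^-34 J·s) / (3.34 × 10^-27 kg × 4.46 × 10^-15 m)
v = 4.45 × 10^7 m/s

Note: This velocity is 14.8% of the speed of light, so relativistic corrections would be needed for a more accurate calculation.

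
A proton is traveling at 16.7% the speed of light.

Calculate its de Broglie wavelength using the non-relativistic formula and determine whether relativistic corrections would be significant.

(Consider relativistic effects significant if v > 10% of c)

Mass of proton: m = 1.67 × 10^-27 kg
Yes, relativistic corrections are needed.

Using the non-relativistic de Broglie formula λ = h/(mv):

v = 16.7% × c = 5.007 × 10^7 m/s

λ = h/(mv)
λ = (6.626 × 10^-34 J·s) / (1.67 × 10^-27 kg × 5.007 × 10^7 m/s)
λ = 7.92 × 10^-15 m

Since v = 16.7% of c > 10% of c, relativistic corrections ARE significant and the actual wavelength would differ from this non-relativistic estimate.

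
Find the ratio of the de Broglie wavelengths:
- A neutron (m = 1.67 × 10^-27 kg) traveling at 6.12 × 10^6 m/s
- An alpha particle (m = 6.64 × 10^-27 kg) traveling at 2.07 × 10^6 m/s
λ₁/λ₂ = 1.34

Using λ = h/(mv):

λ₁ = h/(m₁v₁) = 6.48 × 10^-14 m
λ₂ = h/(m₂v₂) = 4.82 × 10^-14 m

Ratio λ₁/λ₂ = (m₂v₂)/(m₁v₁)
         = (6.64 × 10^-27 kg × 2.07 × 10^6 m/s) / (1.67 × 10^-27 kg × 6.12 × 10^6 m/s)
         = 1.34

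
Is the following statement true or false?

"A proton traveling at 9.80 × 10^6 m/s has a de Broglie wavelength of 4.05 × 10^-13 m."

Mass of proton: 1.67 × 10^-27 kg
False

The claim is incorrect.

Using λ = h/(mv):
λ = (6.626 × 10^-34 J·s) / (1.67 × 10^-27 kg × 9.80 × 10^6 m/s)
λ = 4.05 × 10^-14 m

The actual wavelength differs from the claimed 4.05 × 10^-13 m.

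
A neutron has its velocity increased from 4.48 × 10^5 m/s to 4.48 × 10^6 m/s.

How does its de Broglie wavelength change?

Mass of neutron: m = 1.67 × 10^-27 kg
The wavelength decreases by a factor of 10.

Using λ = h/(mv):

Initial wavelength: λ₁ = h/(mv₁) = 8.86 × 10^-13 m
Final wavelength: λ₂ = h/(mv₂) = 8.86 × 10^-14 m

Since λ ∝ 1/v, when velocity increases by a factor of 10, the wavelength decreases by a factor of 10.

λ₂/λ₁ = v₁/v₂ = 1/10

The wavelength decreases by a factor of 10.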